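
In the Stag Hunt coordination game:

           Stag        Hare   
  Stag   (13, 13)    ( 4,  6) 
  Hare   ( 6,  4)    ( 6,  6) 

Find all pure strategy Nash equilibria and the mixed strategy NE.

Pure NE: (Stag, Stag) and (Hare, Hare); Mixed NE: p = 0.2222, q = 0.2222

Work:
Check pure NE:
(Stag, Stag): (13, 13) - no unilateral deviation beneficial
(Hare, Hare): (6, 6) - no unilateral deviation beneficial
Mixed NE: P1 plays Stag with p = 0.2222, P2 plays Stag with q = 0.2222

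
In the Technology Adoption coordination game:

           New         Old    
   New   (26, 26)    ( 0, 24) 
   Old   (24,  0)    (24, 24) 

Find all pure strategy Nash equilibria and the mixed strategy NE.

Pure NE: (New, New) and (Old, Old); Mixed NE: p = 0.9231, q = 0.9231

Work:
Check pure NE:
(New, New): (26, 26) - no unilateral deviation beneficial
(Old, Old): (24, 24) - no unilateral deviation beneficial
Mixed NE: P1 plays New with p = 0.9231, P2 plays New with q = 0.9231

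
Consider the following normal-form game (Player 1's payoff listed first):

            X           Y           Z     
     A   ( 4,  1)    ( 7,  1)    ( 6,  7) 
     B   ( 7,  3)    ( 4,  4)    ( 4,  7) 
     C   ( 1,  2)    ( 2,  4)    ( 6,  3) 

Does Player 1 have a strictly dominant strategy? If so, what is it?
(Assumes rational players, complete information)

No strictly dominant strategy exists for Player 1

Work:
A strategy strictly dominates another if it gives a strictly higher payoff against every opponent action. Compare each pair of P1's strategies column-by-column:
  A vs B: [4 vs 7, 7 vs 4, 6 vs 4] → A does not strictly dominate B (column X: 4 ≤ 7)
  A vs C: [4 vs 1, 7 vs 2, 6 vs 6] → A does not strictly dominate C (column Z: 6 ≤ 6)
  B vs A: [7 vs 4, 4 vs 7, 4 vs 6] → B does not strictly dominate A (column Y: 4 ≤ 7)
  B vs C: [7 vs 1, 4 vs 2, 4 vs 6] → B does not strictly dominate C (column Z: 4 ≤ 6)
  C vs A: [1 vs 4, 2 vs 7, 6 vs 6] → C does not strictly dominate A (column X: 1 ≤ 4)
  C vs B: [1 vs 7, 2 vs 4, 6 vs 4] → C does not strictly dominate B (column X: 1 ≤ 7)
No single strategy strictly dominates all others → no strictly dominant strategy.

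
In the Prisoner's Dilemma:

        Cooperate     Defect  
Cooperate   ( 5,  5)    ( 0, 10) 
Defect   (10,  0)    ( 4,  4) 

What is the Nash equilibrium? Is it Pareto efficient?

(Defect, Defect) is NE; not Pareto efficient

Work:
Defect dominates Cooperate for both players:
If P2 cooperates: Defect (10) > Cooperate (5)
If P2 defects: Defect (4) > Cooperate (0)
NE: (Defect, Defect) with payoff (4, 4)
But (Cooperate, Cooperate) = (5, 5) Pareto dominates (4, 4)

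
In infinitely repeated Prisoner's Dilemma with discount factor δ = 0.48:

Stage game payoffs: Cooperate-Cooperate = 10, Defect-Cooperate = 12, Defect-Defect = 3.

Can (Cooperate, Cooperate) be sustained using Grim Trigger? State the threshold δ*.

δ* = 0.2222; since δ = 0.48 ≥ 0.2222, cooperation can be sustained

Work:
For Grim Trigger:
Cooperate forever: 10/(1-δ)
Defect then punished: 12 + 3·δ/(1-δ)
Need: 10/(1-δ) ≥ 12 + 3·δ/(1-δ)
Solving: δ ≥ (T-R)/(T-P) = (12-10)/(12-3) = 0.2222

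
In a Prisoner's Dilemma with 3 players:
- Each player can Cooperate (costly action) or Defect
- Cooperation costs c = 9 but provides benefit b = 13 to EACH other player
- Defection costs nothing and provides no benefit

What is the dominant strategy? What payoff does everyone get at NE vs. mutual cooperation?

Dominant: Defect; NE payoff = 0; Coop payoff = 17

Work:
Defect dominates (saves cost c = 9, benefit to others is external)
NE: All defect → everyone gets 0
If all cooperate: each receives (2)×13 - 9 = 17
Social dilemma: 17 > 0 but NE gives 0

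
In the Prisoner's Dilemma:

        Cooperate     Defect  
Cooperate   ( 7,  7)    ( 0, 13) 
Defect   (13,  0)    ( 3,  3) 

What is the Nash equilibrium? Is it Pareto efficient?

(Defect, Defect) is NE; not Pareto efficient

Work:
Defect dominates Cooperate for both players:
If P2 cooperates: Defect (13) > Cooperate (7)
If P2 defects: Defect (3) > Cooperate (0)
NE: (Defect, Defect) with payoff (3, 3)
But (Cooperate, Cooperate) = (7, 7) Pareto dominates (3, 3)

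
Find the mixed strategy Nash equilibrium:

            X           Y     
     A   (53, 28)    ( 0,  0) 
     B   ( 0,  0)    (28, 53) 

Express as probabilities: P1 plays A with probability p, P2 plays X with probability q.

p = 0.6543, q = 0.3457

Work:
Find probabilities that make opponent indifferent:
P2 chooses q to make P1 indifferent between A and B
P1 chooses p to make P2 indifferent between X and Y
Mixed NE: P1 plays (A: 0.6543, B: 0.3457), P2 plays (X: 0.3457, Y: 0.6543)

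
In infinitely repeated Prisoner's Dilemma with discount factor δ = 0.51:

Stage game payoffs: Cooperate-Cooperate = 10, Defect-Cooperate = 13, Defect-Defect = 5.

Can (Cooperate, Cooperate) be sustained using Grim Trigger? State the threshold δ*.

δ* = 0.375; since δ = 0.51 ≥ 0.375, cooperation can be sustained

Work:
For Grim Trigger:
Cooperate forever: 10/(1-δ)
Defect then punished: 13 + 5·δ/(1-δ)
Need: 10/(1-δ) ≥ 13 + 5·δ/(1-δ)
Solving: δ ≥ (T-R)/(T-P) = (13-10)/(13-5) = 0.375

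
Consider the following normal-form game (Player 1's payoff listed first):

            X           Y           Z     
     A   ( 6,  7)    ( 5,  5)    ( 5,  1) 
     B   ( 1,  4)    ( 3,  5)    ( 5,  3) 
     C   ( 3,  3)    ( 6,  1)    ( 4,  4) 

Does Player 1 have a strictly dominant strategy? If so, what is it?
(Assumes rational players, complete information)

No strictly dominant strategy exists for Player 1

Work:
A strategy strictly dominates another if it gives a strictly higher payoff against every opponent action. Compare each pair of P1's strategies column-by-column:
  A vs B: [6 vs 1, 5 vs 3, 5 vs 5] → A does not strictly dominate B (column Z: 5 ≤ 5)
  A vs C: [6 vs 3, 5 vs 6, 5 vs 4] → A does not strictly dominate C (column Y: 5 ≤ 6)
  B vs A: [1 vs 6, 3 vs 5, 5 vs 5] → B does not strictly dominate A (column X: 1 ≤ 6)
  B vs C: [1 vs 3, 3 vs 6, 5 vs 4] → B does not strictly dominate C (column X: 1 ≤ 3)
  C vs A: [3 vs 6, 6 vs 5, 4 vs 5] → C does not strictly dominate A (column X: 3 ≤ 6)
  C vs B: [3 vs 1, 6 vs 3, 4 vs 5] → C does not strictly dominate B (column Z: 4 ≤ 5)
No single strategy strictly dominates all others → no strictly dominant strategy.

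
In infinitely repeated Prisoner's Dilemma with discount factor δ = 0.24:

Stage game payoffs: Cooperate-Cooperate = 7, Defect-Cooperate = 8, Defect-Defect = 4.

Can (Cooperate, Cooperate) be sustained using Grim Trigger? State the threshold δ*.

δ* = 0.25; since δ = 0.24 < 0.25, cooperation cannot be sustained

Work:
For Grim Trigger:
Cooperate forever: 7/(1-δ)
Defect then punished: 8 + 4·δ/(1-δ)
Need: 7/(1-δ) ≥ 8 + 4·δ/(1-δ)
Solving: δ ≥ (T-R)/(T-P) = (8-7)/(8-4) = 0.25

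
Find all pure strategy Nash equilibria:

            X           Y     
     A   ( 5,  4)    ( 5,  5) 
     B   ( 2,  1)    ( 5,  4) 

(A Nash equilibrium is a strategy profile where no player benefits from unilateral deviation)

Nash equilibrium: (A, Y), (B, Y)

Work:
Best responses:
  P1 vs X: payoffs [5, 2] → best response A (payoff 5)
  P1 vs Y: payoffs [5, 5] → best response A/B (payoff 5)
  P2 vs A: payoffs [4, 5] → best response Y (payoff 5)
  P2 vs B: payoffs [1, 4] → best response Y (payoff 4)
Mutual best responses: (A,Y), (B,Y) → Nash equilibria.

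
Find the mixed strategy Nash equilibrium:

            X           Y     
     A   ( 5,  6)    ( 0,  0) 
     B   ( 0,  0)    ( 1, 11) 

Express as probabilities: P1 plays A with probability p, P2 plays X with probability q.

p = 0.6471, q = 0.1667

Work:
Find probabilities that make opponent indifferent:
P2 chooses q to make P1 indifferent between A and B
P1 chooses p to make P2 indifferent between X and Y
Mixed NE: P1 plays (A: 0.6471, B: 0.3529), P2 plays (X: 0.1667, Y: 0.8333)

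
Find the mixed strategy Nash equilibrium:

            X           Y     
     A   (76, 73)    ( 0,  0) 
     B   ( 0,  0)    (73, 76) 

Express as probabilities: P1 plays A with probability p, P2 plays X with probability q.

p = 0.5101, q = 0.4899

Work:
Find probabilities that make opponent indifferent:
P2 chooses q to make P1 indifferent between A and B
P1 chooses p to make P2 indifferent between X and Y
Mixed NE: P1 plays (A: 0.5101, B: 0.4899), P2 plays (X: 0.4899, Y: 0.5101)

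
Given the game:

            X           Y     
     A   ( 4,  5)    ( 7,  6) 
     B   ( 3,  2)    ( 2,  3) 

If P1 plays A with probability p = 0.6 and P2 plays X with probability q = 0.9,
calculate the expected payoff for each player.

E[P1] = 3.74, E[P2] = 3.9

Work:
E[P1] = p·q·π₁(A,X) + p·(1-q)·π₁(A,Y) + (1-p)·q·π₁(B,X) + (1-p)·(1-q)·π₁(B,Y)
= 0.6·0.9·4 + 0.6·0.1·7 + 0.4·0.9·3 + 0.4·0.1·2
= 3.74

E[P2] = 3.9 (similar calculation)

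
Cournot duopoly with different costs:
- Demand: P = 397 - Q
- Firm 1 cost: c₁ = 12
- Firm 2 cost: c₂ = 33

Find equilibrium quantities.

q₁* = 135.33, q₂* = 114.33

Work:
Reaction: q₁ = (397 - 12 - q₂)/2
Reaction: q₂ = (397 - 33 - q₁)/2
Solve simultaneously:
q₁* = (397 - 2×12 + 33)/3 = 135.33
q₂* = (397 - 2×33 + 12)/3 = 114.33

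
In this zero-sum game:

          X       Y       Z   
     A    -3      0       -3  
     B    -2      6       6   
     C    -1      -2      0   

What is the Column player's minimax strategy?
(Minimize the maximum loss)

Column should play X, value = -1

Work:
Column player minimizes Row's maximum payoff:
Column X: max payoff to Row = -1
Column Y: max payoff to Row = 6
Column Z: max payoff to Row = 6
Minimum is -1, achieved by column X.
Minimax strategy: X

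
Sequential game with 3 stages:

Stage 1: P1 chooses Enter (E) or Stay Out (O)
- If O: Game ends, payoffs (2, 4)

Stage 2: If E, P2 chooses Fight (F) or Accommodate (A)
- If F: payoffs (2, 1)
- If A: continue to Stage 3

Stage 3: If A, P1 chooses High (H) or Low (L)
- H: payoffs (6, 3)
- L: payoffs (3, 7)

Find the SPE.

SPE: (E, A, H); Outcome (6, 3)

Work:
Stage 3: P1 chooses H (6 vs 3)
Stage 2: P2: F->1, A->3 (anticipating H). Choose A
Stage 1: P1: O->2, E->6 (anticipating A, H). Choose E
SPE path: E -> A -> H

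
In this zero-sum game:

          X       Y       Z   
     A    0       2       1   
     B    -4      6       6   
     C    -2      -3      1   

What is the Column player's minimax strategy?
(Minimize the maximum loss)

Column should play X, value = 0

Work:
Column player minimizes Row's maximum payoff:
Column X: max payoff to Row = 0
Column Y: max payoff to Row = 6
Column Z: max payoff to Row = 6
Minimum is 0, achieved by column X.
Minimax strategy: X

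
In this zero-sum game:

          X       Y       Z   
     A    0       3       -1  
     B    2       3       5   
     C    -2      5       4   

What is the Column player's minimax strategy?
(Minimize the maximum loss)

Column should play X, value = 2

Work:
Column player minimizes Row's maximum payoff:
Column X: max payoff to Row = 2
Column Y: max payoff to Row = 5
Column Z: max payoff to Row = 5
Minimum is 2, achieved by column X.
Minimax strategy: X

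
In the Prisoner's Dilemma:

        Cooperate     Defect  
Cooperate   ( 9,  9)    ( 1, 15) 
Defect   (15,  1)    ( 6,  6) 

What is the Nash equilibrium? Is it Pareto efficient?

(Defect, Defect) is NE; not Pareto efficient

Work:
Defect dominates Cooperate for both players:
If P2 cooperates: Defect (15) > Cooperate (9)
If P2 defects: Defect (6) > Cooperate (1)
NE: (Defect, Defect) with payoff (6, 6)
But (Cooperate, Cooperate) = (9, 9) Pareto dominates (6, 6)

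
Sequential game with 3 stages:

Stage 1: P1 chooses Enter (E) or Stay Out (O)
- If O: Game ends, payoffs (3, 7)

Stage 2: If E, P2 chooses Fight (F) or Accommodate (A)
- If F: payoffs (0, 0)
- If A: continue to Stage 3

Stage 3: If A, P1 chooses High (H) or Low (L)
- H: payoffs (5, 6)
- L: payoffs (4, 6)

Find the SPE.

SPE: (E, A, H); Outcome (5, 6)

Work:
Stage 3: P1 chooses H (5 vs 4)
Stage 2: P2: F->0, A->6 (anticipating H). Choose A
Stage 1: P1: O->3, E->5 (anticipating A, H). Choose E
SPE path: E -> A -> H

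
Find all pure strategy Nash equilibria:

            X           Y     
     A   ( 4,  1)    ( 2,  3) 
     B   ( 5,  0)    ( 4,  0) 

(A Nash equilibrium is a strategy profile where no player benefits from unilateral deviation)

Nash equilibrium: (B, X), (B, Y)

Work:
Best responses:
  P1 vs X: payoffs [4, 5] → best response B (payoff 5)
  P1 vs Y: payoffs [2, 4] → best response B (payoff 4)
  P2 vs A: payoffs [1, 3] → best response Y (payoff 3)
  P2 vs B: payoffs [0, 0] → best response X/Y (payoff 0)
Mutual best responses: (B,X), (B,Y) → Nash equilibria.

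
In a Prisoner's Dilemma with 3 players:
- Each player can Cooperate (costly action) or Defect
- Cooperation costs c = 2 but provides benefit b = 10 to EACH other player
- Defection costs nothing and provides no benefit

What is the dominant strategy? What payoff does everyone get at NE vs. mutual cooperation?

Dominant: Defect; NE payoff = 0; Coop payoff = 18

Work:
Defect dominates (saves cost c = 2, benefit to others is external)
NE: All defect → everyone gets 0
If all cooperate: each receives (2)×10 - 2 = 18
Social dilemma: 18 > 0 but NE gives 0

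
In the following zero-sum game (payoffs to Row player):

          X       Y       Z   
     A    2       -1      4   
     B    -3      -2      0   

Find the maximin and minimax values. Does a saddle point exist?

Maximin = -1, Minimax = -1, Saddle: True

Work:
Row minimums: [-1, -3] → maximin = -1
Column maximums: [2, -1, 4] → minimax = -1
Saddle point exists! Game value = -1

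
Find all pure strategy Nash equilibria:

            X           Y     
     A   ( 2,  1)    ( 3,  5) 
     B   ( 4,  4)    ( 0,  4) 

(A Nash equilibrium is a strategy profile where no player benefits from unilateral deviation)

Nash equilibrium: (A, Y), (B, X)

Work:
Best responses:
  P1 vs X: payoffs [2, 4] → best response B (payoff 4)
  P1 vs Y: payoffs [3, 0] → best response A (payoff 3)
  P2 vs A: payoffs [1, 5] → best response Y (payoff 5)
  P2 vs B: payoffs [4, 4] → best response X/Y (payoff 4)
Mutual best responses: (A,Y), (B,X) → Nash equilibria.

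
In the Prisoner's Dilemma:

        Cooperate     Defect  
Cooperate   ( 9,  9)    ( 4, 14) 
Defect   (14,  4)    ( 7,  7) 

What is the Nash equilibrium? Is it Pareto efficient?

(Defect, Defect) is NE; not Pareto efficient

Work:
Defect dominates Cooperate for both players:
If P2 cooperates: Defect (14) > Cooperate (9)
If P2 defects: Defect (7) > Cooperate (4)
NE: (Defect, Defect) with payoff (7, 7)
But (Cooperate, Cooperate) = (9, 9) Pareto dominates (7, 7)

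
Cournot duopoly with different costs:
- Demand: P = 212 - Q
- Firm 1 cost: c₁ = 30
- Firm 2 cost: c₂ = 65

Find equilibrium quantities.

q₁* = 72.33, q₂* = 37.33

Work:
Reaction: q₁ = (212 - 30 - q₂)/2
Reaction: q₂ = (212 - 65 - q₁)/2
Solve simultaneously:
q₁* = (212 - 2×30 + 65)/3 = 72.33
q₂* = (212 - 2×65 + 30)/3 = 37.33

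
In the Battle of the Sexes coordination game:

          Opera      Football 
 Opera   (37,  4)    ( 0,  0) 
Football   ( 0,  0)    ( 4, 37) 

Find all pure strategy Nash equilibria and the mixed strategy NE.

Pure NE: (Opera, Opera) and (Football, Football); Mixed NE: p = 0.9024, q = 0.0976

Work:
Check pure NE:
(Opera, Opera): (37, 4) - no unilateral deviation beneficial
(Football, Football): (4, 37) - no unilateral deviation beneficial
Mixed NE: P1 plays Opera with p = 0.9024, P2 plays Opera with q = 0.0976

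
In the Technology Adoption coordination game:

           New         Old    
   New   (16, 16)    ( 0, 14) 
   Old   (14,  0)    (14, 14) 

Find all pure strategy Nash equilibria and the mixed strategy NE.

Pure NE: (New, New) and (Old, Old); Mixed NE: p = 0.875, q = 0.875

Work:
Check pure NE:
(New, New): (16, 16) - no unilateral deviation beneficial
(Old, Old): (14, 14) - no unilateral deviation beneficial
Mixed NE: P1 plays New with p = 0.875, P2 plays New with q = 0.875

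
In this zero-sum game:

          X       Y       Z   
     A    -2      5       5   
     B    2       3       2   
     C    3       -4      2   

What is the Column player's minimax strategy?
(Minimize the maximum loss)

Column should play X, value = 3

Work:
Column player minimizes Row's maximum payoff:
Column X: max payoff to Row = 3
Column Y: max payoff to Row = 5
Column Z: max payoff to Row = 5
Minimum is 3, achieved by column X.
Minimax strategy: X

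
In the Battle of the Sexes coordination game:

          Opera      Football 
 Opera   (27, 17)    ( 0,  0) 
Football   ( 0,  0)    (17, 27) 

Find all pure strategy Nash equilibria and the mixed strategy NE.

Pure NE: (Opera, Opera) and (Football, Football); Mixed NE: p = 0.6136, q = 0.3864

Work:
Check pure NE:
(Opera, Opera): (27, 17) - no unilateral deviation beneficial
(Football, Football): (17, 27) - no unilateral deviation beneficial
Mixed NE: P1 plays Opera with p = 0.6136, P2 plays Opera with q = 0.3864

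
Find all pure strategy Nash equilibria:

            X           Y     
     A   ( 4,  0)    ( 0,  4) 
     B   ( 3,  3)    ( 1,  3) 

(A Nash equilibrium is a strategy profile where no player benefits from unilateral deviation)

Nash equilibrium: (B, Y)

Work:
Best responses:
  P1 vs X: payoffs [4, 3] → best response A (payoff 4)
  P1 vs Y: payoffs [0, 1] → best response B (payoff 1)
  P2 vs A: payoffs [0, 4] → best response Y (payoff 4)
  P2 vs B: payoffs [3, 3] → best response X/Y (payoff 3)
Mutual best responses: (B,Y) → Nash equilibria.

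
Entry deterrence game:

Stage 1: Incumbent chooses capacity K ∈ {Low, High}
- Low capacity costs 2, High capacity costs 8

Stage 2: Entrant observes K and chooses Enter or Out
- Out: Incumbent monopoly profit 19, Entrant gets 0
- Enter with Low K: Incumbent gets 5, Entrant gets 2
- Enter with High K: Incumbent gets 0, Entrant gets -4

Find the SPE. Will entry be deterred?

SPE: (High, Enter|Low, Out|High); Entry deterred. Incumbent net profit = 11

Work:
After Low K: Entrant enters (2 > 0)
After High K: Entrant stays out (-4 < 0)
Incumbent: Low → 5−2=3, High → 19−8=11
Incumbent chooses High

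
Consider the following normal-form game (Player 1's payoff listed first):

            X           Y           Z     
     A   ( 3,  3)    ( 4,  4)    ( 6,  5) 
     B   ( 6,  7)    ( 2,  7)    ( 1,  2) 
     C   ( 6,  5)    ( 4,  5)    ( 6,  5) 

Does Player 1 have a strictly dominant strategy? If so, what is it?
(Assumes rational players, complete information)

No strictly dominant strategy exists for Player 1

Work:
A strategy strictly dominates another if it gives a strictly higher payoff against every opponent action. Compare each pair of P1's strategies column-by-column:
  A vs B: [3 vs 6, 4 vs 2, 6 vs 1] → A does not strictly dominate B (column X: 3 ≤ 6)
  A vs C: [3 vs 6, 4 vs 4, 6 vs 6] → A does not strictly dominate C (column X: 3 ≤ 6)
  B vs A: [6 vs 3, 2 vs 4, 1 vs 6] → B does not strictly dominate A (column Y: 2 ≤ 4)
  B vs C: [6 vs 6, 2 vs 4, 1 vs 6] → B does not strictly dominate C (column X: 6 ≤ 6)
  C vs A: [6 vs 3, 4 vs 4, 6 vs 6] → C does not strictly dominate A (column Y: 4 ≤ 4)
  C vs B: [6 vs 6, 4 vs 2, 6 vs 1] → C does not strictly dominate B (column X: 6 ≤ 6)
No single strategy strictly dominates all others → no strictly dominant strategy.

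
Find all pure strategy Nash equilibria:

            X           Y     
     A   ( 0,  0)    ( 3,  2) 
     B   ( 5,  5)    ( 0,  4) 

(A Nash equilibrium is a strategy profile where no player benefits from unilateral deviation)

Nash equilibrium: (A, Y), (B, X)

Work:
Best responses:
  P1 vs X: payoffs [0, 5] → best response B (payoff 5)
  P1 vs Y: payoffs [3, 0] → best response A (payoff 3)
  P2 vs A: payoffs [0, 2] → best response Y (payoff 2)
  P2 vs B: payoffs [5, 4] → best response X (payoff 5)
Mutual best responses: (A,Y), (B,X) → Nash equilibria.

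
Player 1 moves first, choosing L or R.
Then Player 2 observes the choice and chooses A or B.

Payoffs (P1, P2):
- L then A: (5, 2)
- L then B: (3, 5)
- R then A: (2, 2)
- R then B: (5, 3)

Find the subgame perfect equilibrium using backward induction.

P1 plays R, P2 plays B after L and B after R; Payoff (5, 3)

Work:
Backward induction:
After L: P2 chooses B → P1 gets 3
After R: P2 chooses B → P1 gets 5
P1 chooses R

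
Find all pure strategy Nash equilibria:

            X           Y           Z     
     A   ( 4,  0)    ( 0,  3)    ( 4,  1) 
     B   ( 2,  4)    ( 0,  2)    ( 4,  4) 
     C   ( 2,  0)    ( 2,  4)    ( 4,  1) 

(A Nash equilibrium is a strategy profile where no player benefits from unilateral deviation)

Nash equilibrium: (B, Z), (C, Y)

Work:
Best responses:
  P1 vs X: payoffs [4, 2, 2] → best response A (payoff 4)
  P1 vs Y: payoffs [0, 0, 2] → best response C (payoff 2)
  P1 vs Z: payoffs [4, 4, 4] → best response A/B/C (payoff 4)
  P2 vs A: payoffs [0, 3, 1] → best response Y (payoff 3)
  P2 vs B: payoffs [4, 2, 4] → best response X/Z (payoff 4)
  P2 vs C: payoffs [0, 4, 1] → best response Y (payoff 4)
Mutual best responses: (B,Z), (C,Y) → Nash equilibria.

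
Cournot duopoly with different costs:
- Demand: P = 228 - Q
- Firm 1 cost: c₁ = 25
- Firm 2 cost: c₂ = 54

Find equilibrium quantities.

q₁* = 77.33, q₂* = 48.33

Work:
Reaction: q₁ = (228 - 25 - q₂)/2
Reaction: q₂ = (228 - 54 - q₁)/2
Solve simultaneously:
q₁* = (228 - 2×25 + 54)/3 = 77.33
q₂* = (228 - 2×54 + 25)/3 = 48.33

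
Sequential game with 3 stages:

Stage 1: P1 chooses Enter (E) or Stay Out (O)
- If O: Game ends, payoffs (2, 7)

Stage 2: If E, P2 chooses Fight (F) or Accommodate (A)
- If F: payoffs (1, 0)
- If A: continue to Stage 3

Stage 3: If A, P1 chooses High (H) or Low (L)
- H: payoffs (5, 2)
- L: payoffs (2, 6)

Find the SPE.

SPE: (E, A, H); Outcome (5, 2)

Work:
Stage 3: P1 chooses H (5 vs 2)
Stage 2: P2: F->0, A->2 (anticipating H). Choose A
Stage 1: P1: O->2, E->5 (anticipating A, H). Choose E
SPE path: E -> A -> H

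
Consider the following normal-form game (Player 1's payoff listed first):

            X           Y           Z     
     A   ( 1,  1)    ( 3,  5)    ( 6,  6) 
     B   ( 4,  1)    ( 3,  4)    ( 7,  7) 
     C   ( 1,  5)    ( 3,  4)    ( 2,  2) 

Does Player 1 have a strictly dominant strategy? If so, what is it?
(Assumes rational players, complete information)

No strictly dominant strategy exists for Player 1

Work:
A strategy strictly dominates another if it gives a strictly higher payoff against every opponent action. Compare each pair of P1's strategies column-by-column:
  A vs B: [1 vs 4, 3 vs 3, 6 vs 7] → A does not strictly dominate B (column X: 1 ≤ 4)
  A vs C: [1 vs 1, 3 vs 3, 6 vs 2] → A does not strictly dominate C (column X: 1 ≤ 1)
  B vs A: [4 vs 1, 3 vs 3, 7 vs 6] → B does not strictly dominate A (column Y: 3 ≤ 3)
  B vs C: [4 vs 1, 3 vs 3, 7 vs 2] → B does not strictly dominate C (column Y: 3 ≤ 3)
  C vs A: [1 vs 1, 3 vs 3, 2 vs 6] → C does not strictly dominate A (column X: 1 ≤ 1)
  C vs B: [1 vs 4, 3 vs 3, 2 vs 7] → C does not strictly dominate B (column X: 1 ≤ 4)
No single strategy strictly dominates all others → no strictly dominant strategy.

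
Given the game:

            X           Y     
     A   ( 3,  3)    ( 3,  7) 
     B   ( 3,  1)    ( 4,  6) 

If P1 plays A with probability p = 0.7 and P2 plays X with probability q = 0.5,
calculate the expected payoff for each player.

E[P1] = 3.15, E[P2] = 4.55

Work:
E[P1] = p·q·π₁(A,X) + p·(1-q)·π₁(A,Y) + (1-p)·q·π₁(B,X) + (1-p)·(1-q)·π₁(B,Y)
= 0.7·0.5·3 + 0.7·0.5·3 + 0.3·0.5·3 + 0.3·0.5·4
= 3.15

E[P2] = 4.55 (similar calculation)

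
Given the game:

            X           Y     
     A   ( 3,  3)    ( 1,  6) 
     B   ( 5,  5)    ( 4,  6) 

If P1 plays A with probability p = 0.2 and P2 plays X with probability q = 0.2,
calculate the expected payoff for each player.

E[P1] = 3.64, E[P2] = 5.72

Work:
E[P1] = p·q·π₁(A,X) + p·(1-q)·π₁(A,Y) + (1-p)·q·π₁(B,X) + (1-p)·(1-q)·π₁(B,Y)
= 0.2·0.2·3 + 0.2·0.8·1 + 0.8·0.2·5 + 0.8·0.8·4
= 3.64

E[P2] = 5.72 (similar calculation)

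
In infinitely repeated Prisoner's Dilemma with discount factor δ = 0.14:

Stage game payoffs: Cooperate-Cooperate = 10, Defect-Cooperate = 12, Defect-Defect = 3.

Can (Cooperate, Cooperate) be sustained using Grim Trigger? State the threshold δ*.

δ* = 0.2222; since δ = 0.14 < 0.2222, cooperation cannot be sustained

Work:
For Grim Trigger:
Cooperate forever: 10/(1-δ)
Defect then punished: 12 + 3·δ/(1-δ)
Need: 10/(1-δ) ≥ 12 + 3·δ/(1-δ)
Solving: δ ≥ (T-R)/(T-P) = (12-10)/(12-3) = 0.2222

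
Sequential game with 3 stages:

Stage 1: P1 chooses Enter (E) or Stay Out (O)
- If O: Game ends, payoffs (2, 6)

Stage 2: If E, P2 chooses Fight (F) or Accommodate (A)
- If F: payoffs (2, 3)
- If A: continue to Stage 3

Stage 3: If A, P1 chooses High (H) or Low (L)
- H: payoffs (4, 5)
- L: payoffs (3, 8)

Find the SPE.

SPE: (E, A, H); Outcome (4, 5)

Work:
Stage 3: P1 chooses H (4 vs 3)
Stage 2: P2: F->3, A->5 (anticipating H). Choose A
Stage 1: P1: O->2, E->4 (anticipating A, H). Choose E
SPE path: E -> A -> H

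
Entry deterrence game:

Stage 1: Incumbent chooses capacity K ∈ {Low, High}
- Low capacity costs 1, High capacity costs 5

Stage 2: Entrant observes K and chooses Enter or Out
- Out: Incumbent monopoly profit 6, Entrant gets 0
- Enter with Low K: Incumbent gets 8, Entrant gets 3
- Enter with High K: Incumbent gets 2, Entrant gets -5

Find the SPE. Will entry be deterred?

SPE: (Low, Enter|Low, Out|High); Entry not deterred. Incumbent net profit = 7, Entrant gets 3

Work:
After Low K: Entrant enters (3 > 0)
After High K: Entrant stays out (-5 < 0)
Incumbent: Low → 8−1=7, High → 6−5=1
Incumbent chooses Low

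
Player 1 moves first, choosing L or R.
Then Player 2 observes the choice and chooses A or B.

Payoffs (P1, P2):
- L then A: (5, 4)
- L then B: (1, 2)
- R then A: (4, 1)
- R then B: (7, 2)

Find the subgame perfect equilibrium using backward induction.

P1 plays R, P2 plays A after L and B after R; Payoff (7, 2)

Work:
Backward induction:
After L: P2 chooses A → P1 gets 5
After R: P2 chooses B → P1 gets 7
P1 chooses R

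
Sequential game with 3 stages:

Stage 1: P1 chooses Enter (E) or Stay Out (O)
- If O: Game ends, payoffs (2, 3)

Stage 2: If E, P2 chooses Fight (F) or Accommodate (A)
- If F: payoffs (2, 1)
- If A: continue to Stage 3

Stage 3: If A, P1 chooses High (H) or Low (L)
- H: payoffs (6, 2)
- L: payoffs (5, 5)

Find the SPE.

SPE: (E, A, H); Outcome (6, 2)

Work:
Stage 3: P1 chooses H (6 vs 5)
Stage 2: P2: F->1, A->2 (anticipating H). Choose A
Stage 1: P1: O->2, E->6 (anticipating A, H). Choose E
SPE path: E -> A -> H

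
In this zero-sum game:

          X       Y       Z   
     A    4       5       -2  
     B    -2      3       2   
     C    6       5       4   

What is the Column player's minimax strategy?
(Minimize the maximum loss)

Column should play Z, value = 4

Work:
Column player minimizes Row's maximum payoff:
Column X: max payoff to Row = 6
Column Y: max payoff to Row = 5
Column Z: max payoff to Row = 4
Minimum is 4, achieved by column Z.
Minimax strategy: Z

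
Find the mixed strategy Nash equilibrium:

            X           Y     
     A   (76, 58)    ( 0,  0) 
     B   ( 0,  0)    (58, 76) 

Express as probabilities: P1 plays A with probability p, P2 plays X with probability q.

p = 0.5672, q = 0.4328

Work:
Find probabilities that make opponent indifferent:
P2 chooses q to make P1 indifferent between A and B
P1 chooses p to make P2 indifferent between X and Y
Mixed NE: P1 plays (A: 0.5672, B: 0.4328), P2 plays (X: 0.4328, Y: 0.5672)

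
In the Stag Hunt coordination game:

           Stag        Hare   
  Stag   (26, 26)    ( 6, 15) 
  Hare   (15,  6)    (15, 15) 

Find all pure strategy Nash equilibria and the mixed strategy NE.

Pure NE: (Stag, Stag) and (Hare, Hare); Mixed NE: p = 0.45, q = 0.45

Work:
Check pure NE:
(Stag, Stag): (26, 26) - no unilateral deviation beneficial
(Hare, Hare): (15, 15) - no unilateral deviation beneficial
Mixed NE: P1 plays Stag with p = 0.45, P2 plays Stag with q = 0.45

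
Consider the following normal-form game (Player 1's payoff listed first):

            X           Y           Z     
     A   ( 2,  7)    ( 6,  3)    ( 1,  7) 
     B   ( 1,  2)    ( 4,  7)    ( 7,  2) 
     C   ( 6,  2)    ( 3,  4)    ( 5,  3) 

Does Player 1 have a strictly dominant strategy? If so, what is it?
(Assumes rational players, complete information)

No strictly dominant strategy exists for Player 1

Work:
A strategy strictly dominates another if it gives a strictly higher payoff against every opponent action. Compare each pair of P1's strategies column-by-column:
  A vs B: [2 vs 1, 6 vs 4, 1 vs 7] → A does not strictly dominate B (column Z: 1 ≤ 7)
  A vs C: [2 vs 6, 6 vs 3, 1 vs 5] → A does not strictly dominate C (column X: 2 ≤ 6)
  B vs A: [1 vs 2, 4 vs 6, 7 vs 1] → B does not strictly dominate A (column X: 1 ≤ 2)
  B vs C: [1 vs 6, 4 vs 3, 7 vs 5] → B does not strictly dominate C (column X: 1 ≤ 6)
  C vs A: [6 vs 2, 3 vs 6, 5 vs 1] → C does not strictly dominate A (column Y: 3 ≤ 6)
  C vs B: [6 vs 1, 3 vs 4, 5 vs 7] → C does not strictly dominate B (column Y: 3 ≤ 4)
No single strategy strictly dominates all others → no strictly dominant strategy.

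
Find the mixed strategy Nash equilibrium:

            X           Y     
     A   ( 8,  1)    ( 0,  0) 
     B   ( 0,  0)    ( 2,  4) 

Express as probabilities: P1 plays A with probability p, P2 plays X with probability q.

p = 0.8, q = 0.2

Work:
Find probabilities that make opponent indifferent:
P2 chooses q to make P1 indifferent between A and B
P1 chooses p to make P2 indifferent between X and Y
Mixed NE: P1 plays (A: 0.8, B: 0.2), P2 plays (X: 0.2, Y: 0.8)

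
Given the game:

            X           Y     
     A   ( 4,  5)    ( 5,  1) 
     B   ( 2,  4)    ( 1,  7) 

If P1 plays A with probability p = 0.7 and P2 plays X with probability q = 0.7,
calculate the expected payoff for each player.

E[P1] = 3.52, E[P2] = 4.13

Work:
E[P1] = p·q·π₁(A,X) + p·(1-q)·π₁(A,Y) + (1-p)·q·π₁(B,X) + (1-p)·(1-q)·π₁(B,Y)
= 0.7·0.7·4 + 0.7·0.3·5 + 0.3·0.7·2 + 0.3·0.3·1
= 3.52

E[P2] = 4.13 (similar calculation)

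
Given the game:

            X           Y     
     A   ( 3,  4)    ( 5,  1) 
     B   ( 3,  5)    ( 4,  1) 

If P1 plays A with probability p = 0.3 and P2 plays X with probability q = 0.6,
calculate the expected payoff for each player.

E[P1] = 3.52, E[P2] = 3.22

Work:
E[P1] = p·q·π₁(A,X) + p·(1-q)·π₁(A,Y) + (1-p)·q·π₁(B,X) + (1-p)·(1-q)·π₁(B,Y)
= 0.3·0.6·3 + 0.3·0.4·5 + 0.7·0.6·3 + 0.7·0.4·4
= 3.52

E[P2] = 3.22 (similar calculation)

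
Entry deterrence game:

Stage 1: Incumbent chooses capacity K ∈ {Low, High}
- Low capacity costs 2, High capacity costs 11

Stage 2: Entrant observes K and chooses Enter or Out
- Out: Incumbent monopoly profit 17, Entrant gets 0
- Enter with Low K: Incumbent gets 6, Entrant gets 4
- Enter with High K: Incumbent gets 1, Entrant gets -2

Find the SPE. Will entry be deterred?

SPE: (High, Enter|Low, Out|High); Entry deterred. Incumbent net profit = 6

Work:
After Low K: Entrant enters (4 > 0)
After High K: Entrant stays out (-2 < 0)
Incumbent: Low → 6−2=4, High → 17−11=6
Incumbent chooses High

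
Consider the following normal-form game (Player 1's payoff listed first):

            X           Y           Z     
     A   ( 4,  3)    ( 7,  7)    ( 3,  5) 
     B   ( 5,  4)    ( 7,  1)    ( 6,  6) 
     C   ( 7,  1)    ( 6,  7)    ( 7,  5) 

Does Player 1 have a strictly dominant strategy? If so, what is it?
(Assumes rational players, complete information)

No strictly dominant strategy exists for Player 1

Work:
A strategy strictly dominates another if it gives a strictly higher payoff against every opponent action. Compare each pair of P1's strategies column-by-column:
  A vs B: [4 vs 5, 7 vs 7, 3 vs 6] → A does not strictly dominate B (column X: 4 ≤ 5)
  A vs C: [4 vs 7, 7 vs 6, 3 vs 7] → A does not strictly dominate C (column X: 4 ≤ 7)
  B vs A: [5 vs 4, 7 vs 7, 6 vs 3] → B does not strictly dominate A (column Y: 7 ≤ 7)
  B vs C: [5 vs 7, 7 vs 6, 6 vs 7] → B does not strictly dominate C (column X: 5 ≤ 7)
  C vs A: [7 vs 4, 6 vs 7, 7 vs 3] → C does not strictly dominate A (column Y: 6 ≤ 7)
  C vs B: [7 vs 5, 6 vs 7, 7 vs 6] → C does not strictly dominate B (column Y: 6 ≤ 7)
No single strategy strictly dominates all others → no strictly dominant strategy.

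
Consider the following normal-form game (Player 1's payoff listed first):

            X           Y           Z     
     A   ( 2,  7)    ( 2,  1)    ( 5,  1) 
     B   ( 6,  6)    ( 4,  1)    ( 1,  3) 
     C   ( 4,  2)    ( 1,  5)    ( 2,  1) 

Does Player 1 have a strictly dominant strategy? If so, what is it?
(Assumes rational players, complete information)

No strictly dominant strategy exists for Player 1

Work:
A strategy strictly dominates another if it gives a strictly higher payoff against every opponent action. Compare each pair of P1's strategies column-by-column:
  A vs B: [2 vs 6, 2 vs 4, 5 vs 1] → A does not strictly dominate B (column X: 2 ≤ 6)
  A vs C: [2 vs 4, 2 vs 1, 5 vs 2] → A does not strictly dominate C (column X: 2 ≤ 4)
  B vs A: [6 vs 2, 4 vs 2, 1 vs 5] → B does not strictly dominate A (column Z: 1 ≤ 5)
  B vs C: [6 vs 4, 4 vs 1, 1 vs 2] → B does not strictly dominate C (column Z: 1 ≤ 2)
  C vs A: [4 vs 2, 1 vs 2, 2 vs 5] → C does not strictly dominate A (column Y: 1 ≤ 2)
  C vs B: [4 vs 6, 1 vs 4, 2 vs 1] → C does not strictly dominate B (column X: 4 ≤ 6)
No single strategy strictly dominates all others → no strictly dominant strategy.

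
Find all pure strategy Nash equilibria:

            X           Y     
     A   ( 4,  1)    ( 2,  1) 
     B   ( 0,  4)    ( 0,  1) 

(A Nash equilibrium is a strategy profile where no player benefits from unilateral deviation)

Nash equilibrium: (A, X), (A, Y)

Work:
Best responses:
  P1 vs X: payoffs [4, 0] → best response A (payoff 4)
  P1 vs Y: payoffs [2, 0] → best response A (payoff 2)
  P2 vs A: payoffs [1, 1] → best response X/Y (payoff 1)
  P2 vs B: payoffs [4, 1] → best response X (payoff 4)
Mutual best responses: (A,X), (A,Y) → Nash equilibria.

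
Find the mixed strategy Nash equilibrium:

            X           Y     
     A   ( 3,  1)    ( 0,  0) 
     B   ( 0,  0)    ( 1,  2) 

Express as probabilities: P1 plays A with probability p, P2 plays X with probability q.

p = 0.6667, q = 0.25

Work:
Find probabilities that make opponent indifferent:
P2 chooses q to make P1 indifferent between A and B
P1 chooses p to make P2 indifferent between X and Y
Mixed NE: P1 plays (A: 0.6667, B: 0.3333), P2 plays (X: 0.25, Y: 0.75)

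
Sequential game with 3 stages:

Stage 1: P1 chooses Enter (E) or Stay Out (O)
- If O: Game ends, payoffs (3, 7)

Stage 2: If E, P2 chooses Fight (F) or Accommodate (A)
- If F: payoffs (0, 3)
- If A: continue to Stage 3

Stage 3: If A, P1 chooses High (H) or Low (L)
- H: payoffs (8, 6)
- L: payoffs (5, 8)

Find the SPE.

SPE: (E, A, H); Outcome (8, 6)

Work:
Stage 3: P1 chooses H (8 vs 5)
Stage 2: P2: F->3, A->6 (anticipating H). Choose A
Stage 1: P1: O->3, E->8 (anticipating A, H). Choose E
SPE path: E -> A -> H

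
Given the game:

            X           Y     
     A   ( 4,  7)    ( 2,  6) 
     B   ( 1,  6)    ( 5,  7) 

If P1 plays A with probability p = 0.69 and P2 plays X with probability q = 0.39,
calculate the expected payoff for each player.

E[P1] = 2.9846, E[P2] = 6.4582

Work:
E[P1] = p·q·π₁(A,X) + p·(1-q)·π₁(A,Y) + (1-p)·q·π₁(B,X) + (1-p)·(1-q)·π₁(B,Y)
= 0.69·0.39·4 + 0.69·0.61·2 + 0.31·0.39·1 + 0.31·0.61·5
= 2.9846

E[P2] = 6.4582 (similar calculation)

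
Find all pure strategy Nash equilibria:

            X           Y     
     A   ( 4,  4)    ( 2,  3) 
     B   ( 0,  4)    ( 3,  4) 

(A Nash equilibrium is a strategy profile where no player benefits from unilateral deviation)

Nash equilibrium: (A, X), (B, Y)

Work:
Best responses:
  P1 vs X: payoffs [4, 0] → best response A (payoff 4)
  P1 vs Y: payoffs [2, 3] → best response B (payoff 3)
  P2 vs A: payoffs [4, 3] → best response X (payoff 4)
  P2 vs B: payoffs [4, 4] → best response X/Y (payoff 4)
Mutual best responses: (A,X), (B,Y) → Nash equilibria.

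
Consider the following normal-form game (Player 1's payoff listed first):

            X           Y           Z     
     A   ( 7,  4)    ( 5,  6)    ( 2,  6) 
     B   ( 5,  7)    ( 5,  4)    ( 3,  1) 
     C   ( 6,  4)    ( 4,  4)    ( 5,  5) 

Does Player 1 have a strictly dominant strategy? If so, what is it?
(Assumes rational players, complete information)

No strictly dominant strategy exists for Player 1

Work:
A strategy strictly dominates another if it gives a strictly higher payoff against every opponent action. Compare each pair of P1's strategies column-by-column:
  A vs B: [7 vs 5, 5 vs 5, 2 vs 3] → A does not strictly dominate B (column Y: 5 ≤ 5)
  A vs C: [7 vs 6, 5 vs 4, 2 vs 5] → A does not strictly dominate C (column Z: 2 ≤ 5)
  B vs A: [5 vs 7, 5 vs 5, 3 vs 2] → B does not strictly dominate A (column X: 5 ≤ 7)
  B vs C: [5 vs 6, 5 vs 4, 3 vs 5] → B does not strictly dominate C (column X: 5 ≤ 6)
  C vs A: [6 vs 7, 4 vs 5, 5 vs 2] → C does not strictly dominate A (column X: 6 ≤ 7)
  C vs B: [6 vs 5, 4 vs 5, 5 vs 3] → C does not strictly dominate B (column Y: 4 ≤ 5)
No single strategy strictly dominates all others → no strictly dominant strategy.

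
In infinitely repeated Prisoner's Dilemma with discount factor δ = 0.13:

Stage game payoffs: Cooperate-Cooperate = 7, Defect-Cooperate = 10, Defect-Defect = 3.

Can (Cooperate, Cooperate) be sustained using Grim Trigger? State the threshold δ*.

δ* = 0.4286; since δ = 0.13 < 0.4286, cooperation cannot be sustained

Work:
For Grim Trigger:
Cooperate forever: 7/(1-δ)
Defect then punished: 10 + 3·δ/(1-δ)
Need: 7/(1-δ) ≥ 10 + 3·δ/(1-δ)
Solving: δ ≥ (T-R)/(T-P) = (10-7)/(10-3) = 0.4286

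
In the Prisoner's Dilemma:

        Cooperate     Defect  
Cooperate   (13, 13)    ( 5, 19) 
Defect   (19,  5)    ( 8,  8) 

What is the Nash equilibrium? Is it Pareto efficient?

(Defect, Defect) is NE; not Pareto efficient

Work:
Defect dominates Cooperate for both players:
If P2 cooperates: Defect (19) > Cooperate (13)
If P2 defects: Defect (8) > Cooperate (5)
NE: (Defect, Defect) with payoff (8, 8)
But (Cooperate, Cooperate) = (13, 13) Pareto dominates (8, 8)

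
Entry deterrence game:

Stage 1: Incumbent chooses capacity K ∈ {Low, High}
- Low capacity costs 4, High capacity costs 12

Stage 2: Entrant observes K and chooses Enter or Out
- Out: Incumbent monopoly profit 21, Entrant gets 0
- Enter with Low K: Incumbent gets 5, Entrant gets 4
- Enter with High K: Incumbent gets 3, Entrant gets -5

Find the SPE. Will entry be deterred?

SPE: (High, Enter|Low, Out|High); Entry deterred. Incumbent net profit = 9

Work:
After Low K: Entrant enters (4 > 0)
After High K: Entrant stays out (-5 < 0)
Incumbent: Low → 5−4=1, High → 21−12=9
Incumbent chooses High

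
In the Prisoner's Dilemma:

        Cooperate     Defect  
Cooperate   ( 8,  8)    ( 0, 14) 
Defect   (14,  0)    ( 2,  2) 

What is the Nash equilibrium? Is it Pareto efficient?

(Defect, Defect) is NE; not Pareto efficient

Work:
Defect dominates Cooperate for both players:
If P2 cooperates: Defect (14) > Cooperate (8)
If P2 defects: Defect (2) > Cooperate (0)
NE: (Defect, Defect) with payoff (2, 2)
But (Cooperate, Cooperate) = (8, 8) Pareto dominates (2, 2)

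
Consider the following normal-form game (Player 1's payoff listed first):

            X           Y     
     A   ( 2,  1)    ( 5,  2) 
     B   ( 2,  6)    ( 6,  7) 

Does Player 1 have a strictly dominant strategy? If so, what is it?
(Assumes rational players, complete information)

No strictly dominant strategy exists for Player 1

Work:
A strategy strictly dominates another if it gives a strictly higher payoff against every opponent action. Compare each pair of P1's strategies column-by-column:
  A vs B: [2 vs 2, 5 vs 6] → A does not strictly dominate B (column X: 2 ≤ 2)
  B vs A: [2 vs 2, 6 vs 5] → B does not strictly dominate A (column X: 2 ≤ 2)
No single strategy strictly dominates all others → no strictly dominant strategy.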